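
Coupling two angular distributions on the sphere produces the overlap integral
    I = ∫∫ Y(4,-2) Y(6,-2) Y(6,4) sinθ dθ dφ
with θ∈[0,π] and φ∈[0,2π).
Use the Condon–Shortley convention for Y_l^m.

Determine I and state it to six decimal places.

0.060095

Checks pass: Σm=0; 16 even; l₃=6∈[2,10].
(2·4+1)(2·6+1)(2·6+1) = 1521
Δ: 4! 4! 8! / 17! → 1/15315300
sum: t=0:+1/829440 t=1:−1/25920 t=2:+1/9216 t=3:−1/25920 t=4:+1/829440 = 7/207360
3j²(4 6 6; 0 0 0) = Δ·Π!·Σ² = 28/2431  (sign +1)
sum: t=2:+1/138240 t=3:−1/181440 t=4:+1/3870720 = 23/11612160
3j²(4 6 6; -2 -2 4) = Δ·Π!·Σ² = 529/204204  (sign +1)
combine: 4πI² = 1521·28/2431·529/204204 = 1587/34969
take √, sign +1: I = 0.06009550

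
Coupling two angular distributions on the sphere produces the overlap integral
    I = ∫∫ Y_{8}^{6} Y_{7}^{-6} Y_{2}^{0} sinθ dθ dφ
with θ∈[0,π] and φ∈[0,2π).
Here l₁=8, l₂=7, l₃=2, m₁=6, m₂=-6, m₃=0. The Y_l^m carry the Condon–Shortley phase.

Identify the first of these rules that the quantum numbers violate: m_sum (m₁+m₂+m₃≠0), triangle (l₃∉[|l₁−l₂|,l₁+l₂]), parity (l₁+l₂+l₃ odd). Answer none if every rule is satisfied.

m₁+m₂+m₃ = 6 − 6 + 0 = 0  ✓
triangle: |8−7|=1 ≤ l₃=2 ≤ 8+7=15  ✓
parity: l₁+l₂+l₃ = 17 is odd  ✗

parity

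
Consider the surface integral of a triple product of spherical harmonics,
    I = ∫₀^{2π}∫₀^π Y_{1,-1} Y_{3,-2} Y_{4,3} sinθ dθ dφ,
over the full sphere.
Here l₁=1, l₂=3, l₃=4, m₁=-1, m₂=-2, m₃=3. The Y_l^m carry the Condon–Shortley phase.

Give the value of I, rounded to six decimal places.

-0.282095

Rules hold: Σm=0, L=8 even, 2≤4≤4.
N = 3·7·9 = 189
Δ = 0!·2!·6!/9! = 1/252
Racah Σ t=0..0: t=0:+1/36 = 1/36
⇒ 3j(1 3 4; 0 0 0)² = 4/63, sgn +1
Racah Σ t=0..0: t=0:+1/240 = 1/240
⇒ 3j(1 3 4; -1 -2 3)² = 1/12, sgn -1
4πI² = N·(3j₀)²·(3jₘ)² = 1/1
I = -1·√(1/4π) = -0.28209479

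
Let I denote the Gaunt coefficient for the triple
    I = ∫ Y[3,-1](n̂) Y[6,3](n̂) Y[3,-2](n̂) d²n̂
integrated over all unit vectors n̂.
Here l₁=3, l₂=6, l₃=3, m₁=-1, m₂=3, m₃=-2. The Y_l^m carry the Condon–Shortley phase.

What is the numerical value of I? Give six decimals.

-0.230476

Checks pass: Σm=0; 12 even; l₃=3∈[3,9].
(2·3+1)(2·6+1)(2·3+1) = 637
Δ: 6! 0! 6! / 13! → 1/12012
sum: t=3:−1/1296 = -1/1296
3j²(3 6 3; 0 0 0) = Δ·Π!·Σ² = 100/3003  (sign +1)
sum: t=4:+1/5760 = 1/5760
3j²(3 6 3; -1 3 -2) = Δ·Π!·Σ² = 9/286  (sign -1)
combine: 4πI² = 637·100/3003·9/286 = 1050/1573
take √, sign -1: I = -0.23047581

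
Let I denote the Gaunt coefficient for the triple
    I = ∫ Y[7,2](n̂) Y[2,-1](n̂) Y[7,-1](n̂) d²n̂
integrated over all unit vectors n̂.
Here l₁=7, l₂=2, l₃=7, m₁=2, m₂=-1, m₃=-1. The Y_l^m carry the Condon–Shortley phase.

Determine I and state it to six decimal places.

Checks pass: Σm=0; 16 even; l₃=7∈[5,9].
(2·7+1)(2·2+1)(2·7+1) = 1125
Δ: 2! 12! 2! / 17! → 1/185640
sum: t=0:+1/2419200 t=1:−1/518400 t=2:+1/2419200 = -1/907200
3j²(7 2 7; 0 0 0) = Δ·Π!·Σ² = 56/3315  (sign +1)
sum: t=0:+1/1209600 t=1:−1/1935360 = 1/3225600
3j²(7 2 7; 2 -1 -1) = Δ·Π!·Σ² = 243/61880  (sign +1)
combine: 4πI² = 1125·56/3315·243/61880 = 3645/48841
take √, sign +1: I = 0.07706400

0.077064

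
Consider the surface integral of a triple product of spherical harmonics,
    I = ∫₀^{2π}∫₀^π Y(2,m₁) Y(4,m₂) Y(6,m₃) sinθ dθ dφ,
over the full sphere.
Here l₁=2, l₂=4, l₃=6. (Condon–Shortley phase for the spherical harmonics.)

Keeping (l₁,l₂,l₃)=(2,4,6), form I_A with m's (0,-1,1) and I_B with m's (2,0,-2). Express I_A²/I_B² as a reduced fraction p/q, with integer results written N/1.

Shared (l₁,l₂,l₃)=(2,4,6): N and (l;000)² cancel in I_A²/I_B².
A: Δ = 0!·4!·8!/13! = 1/6435; Racah Σ t=0..0: t=0:+1/2880 = 1/2880; ⇒ 3j(2 4 6; 0 -1 1)² = 14/429, sgn -1
B: Δ = 0!·4!·8!/13! = 1/6435; Racah Σ t=0..0: t=0:+1/13824 = 1/13824; ⇒ 3j(2 4 6; 2 0 -2)² = 14/1287, sgn +1
I_A²/I_B² = (14/429)/(14/1287) = 3/1

3/1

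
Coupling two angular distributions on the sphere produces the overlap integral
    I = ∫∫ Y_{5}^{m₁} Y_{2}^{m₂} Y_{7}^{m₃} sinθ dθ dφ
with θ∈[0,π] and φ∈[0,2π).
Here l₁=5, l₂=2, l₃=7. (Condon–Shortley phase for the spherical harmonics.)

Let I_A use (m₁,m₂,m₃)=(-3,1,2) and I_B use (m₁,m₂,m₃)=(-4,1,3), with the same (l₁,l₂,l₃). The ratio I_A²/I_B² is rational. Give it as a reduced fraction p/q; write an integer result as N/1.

9/4

Same 5,2,7: normalisation and zero-m 3j drop out of the ratio.
A: Δ: 0! 10! 4! / 15! → 1/15015; sum: t=0:+1/483840 = 1/483840; 3j²(5 2 7; -3 1 2) = Δ·Π!·Σ² = 6/1001  (sign -1)
B: Δ: 0! 10! 4! / 15! → 1/15015; sum: t=0:+1/2177280 = 1/2177280; 3j²(5 2 7; -4 1 3) = Δ·Π!·Σ² = 8/3003  (sign +1)
I_A²/I_B² = (6/1001)/(8/3003) = 9/4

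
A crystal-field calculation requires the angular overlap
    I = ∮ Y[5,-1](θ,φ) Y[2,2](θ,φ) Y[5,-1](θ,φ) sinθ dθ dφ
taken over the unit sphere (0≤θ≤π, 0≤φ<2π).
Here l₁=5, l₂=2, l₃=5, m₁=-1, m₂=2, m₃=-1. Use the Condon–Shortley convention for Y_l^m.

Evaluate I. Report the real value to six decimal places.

0.198089

m-sum 0 ✓  L=12 even ✓  3≤5≤7 ✓
Π(2lᵢ+1) = 11×5×11 = 605
triangle coeff Δ(5,2,5) = 1/38610
Σ_t [0,2]: t=0:+1/2880 t=1:−1/576 t=2:+1/2880 = -1/960
(3j)²=10/429 [(5 2 5; 0 0 0)], sign=+1
Σ_t [2,2]: t=2:+1/2304 = 1/2304
(3j)²=5/143 [(5 2 5; -1 2 -1)], sign=+1
⇒ 4πI² = 250/507
I = (+1)√(250/507/(4π)) = 0.19808933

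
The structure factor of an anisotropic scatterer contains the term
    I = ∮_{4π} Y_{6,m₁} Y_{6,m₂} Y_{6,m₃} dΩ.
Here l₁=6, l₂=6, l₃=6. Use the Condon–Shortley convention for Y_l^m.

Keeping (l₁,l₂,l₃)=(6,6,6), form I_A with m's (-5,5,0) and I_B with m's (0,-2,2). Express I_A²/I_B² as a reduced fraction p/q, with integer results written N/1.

Shared (l₁,l₂,l₃)=(6,6,6): N and (l;000)² cancel in I_A²/I_B².
A: Δ = 6!·6!·6!/19! = 1/325909584; Racah Σ t=5..6: t=5:−1/62208000 t=6:+1/10368000 = 1/12441600; ⇒ 3j(6 6 6; -5 5 0)² = 275/16796, sgn +1
B: Δ = 6!·6!·6!/19! = 1/325909584; Racah Σ t=0..4: t=0:+1/24883200 t=1:−1/518400 t=2:+1/110592 t=3:−1/155520 t=4:+1/1658880 = 11/8294400; ⇒ 3j(6 6 6; 0 -2 2)² = 11/4199, sgn +1
I_A²/I_B² = (275/16796)/(11/4199) = 25/4

25/4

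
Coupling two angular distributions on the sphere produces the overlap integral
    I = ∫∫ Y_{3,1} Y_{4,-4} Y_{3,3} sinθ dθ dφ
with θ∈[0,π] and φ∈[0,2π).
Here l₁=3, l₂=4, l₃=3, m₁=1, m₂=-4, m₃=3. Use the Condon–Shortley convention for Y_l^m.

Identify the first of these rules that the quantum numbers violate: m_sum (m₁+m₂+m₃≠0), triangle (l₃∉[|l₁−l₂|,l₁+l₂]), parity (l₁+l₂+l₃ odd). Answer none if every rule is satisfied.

Σmᵢ = 0  ✓
l₃∈[|l₁−l₂|,l₁+l₂]=[1,7], have l₃=3  ✓
Σlᵢ = 10 ⇒ even  ✓

none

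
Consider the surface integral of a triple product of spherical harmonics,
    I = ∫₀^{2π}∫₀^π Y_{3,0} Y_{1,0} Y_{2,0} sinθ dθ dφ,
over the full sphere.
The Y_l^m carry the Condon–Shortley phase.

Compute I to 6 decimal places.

0.247767

Checks pass: Σm=0; 6 even; l₃=2∈[2,4].
(2·3+1)(2·1+1)(2·2+1) = 105
Δ: 2! 4! 0! / 7! → 1/105
sum: t=1:−1/4 = -1/4
3j²(3 1 2; 0 0 0) = Δ·Π!·Σ² = 3/35  (sign -1)
(m-triple is (0,0,0) — same symbol as above.)
combine: 4πI² = 105·3/35·3/35 = 27/35
take √, sign +1: I = 0.24776670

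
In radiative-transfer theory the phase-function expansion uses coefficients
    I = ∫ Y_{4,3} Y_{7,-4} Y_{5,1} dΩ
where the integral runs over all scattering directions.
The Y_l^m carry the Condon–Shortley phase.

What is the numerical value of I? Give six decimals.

m-sum 0 ✓  L=16 even ✓  3≤5≤11 ✓
Π(2lᵢ+1) = 9×15×11 = 1485
triangle coeff Δ(4,7,5) = 1/6126120
Σ_t [2,4]: t=2:+1/69120 t=3:−1/20736 t=4:+1/69120 = -1/51840
(3j)²=280/21879 [(4 7 5; 0 0 0)], sign=+1
Σ_t [0,1]: t=0:+1/518400 t=1:−1/345600 = -1/1036800
(3j)²=7/2210 [(4 7 5; 3 -4 1)], sign=-1
⇒ 4πI² = 2940/48841
I = (-1)√(2940/48841/(4π)) = -0.06921121

-0.069211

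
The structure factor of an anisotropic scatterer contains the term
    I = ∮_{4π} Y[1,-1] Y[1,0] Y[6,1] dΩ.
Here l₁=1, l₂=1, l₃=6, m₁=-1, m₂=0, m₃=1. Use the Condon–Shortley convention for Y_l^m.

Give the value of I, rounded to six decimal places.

0.000000

|1−1|≤6≤1+1 violated ⇒ I = 0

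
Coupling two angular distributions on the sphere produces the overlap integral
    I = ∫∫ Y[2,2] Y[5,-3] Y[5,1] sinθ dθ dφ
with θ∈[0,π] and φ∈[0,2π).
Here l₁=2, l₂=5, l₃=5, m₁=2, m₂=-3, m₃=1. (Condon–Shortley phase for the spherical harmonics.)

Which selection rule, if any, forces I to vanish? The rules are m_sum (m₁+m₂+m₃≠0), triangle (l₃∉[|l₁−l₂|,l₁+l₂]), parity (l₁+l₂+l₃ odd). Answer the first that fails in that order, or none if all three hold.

none

azimuthal sum: 2 − 3 + 1 = 0  ✓
3 ≤ 5 ≤ 7 (triangle on l)  ✓
L = 2 + 5 + 5 = 12 (even)  ✓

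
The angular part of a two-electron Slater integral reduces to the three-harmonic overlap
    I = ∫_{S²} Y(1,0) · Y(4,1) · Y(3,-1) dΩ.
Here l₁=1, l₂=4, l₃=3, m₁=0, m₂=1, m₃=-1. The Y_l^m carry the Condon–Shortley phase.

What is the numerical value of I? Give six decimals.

-0.238414

Rules hold: Σm=0, L=8 even, 3≤3≤5.
N = 3·9·7 = 189
Δ = 2!·0!·6!/9! = 1/252
Racah Σ t=1..1: t=1:−1/36 = -1/36
⇒ 3j(1 4 3; 0 0 0)² = 4/63, sgn +1
Racah Σ t=1..1: t=1:−1/48 = -1/48
⇒ 3j(1 4 3; 0 1 -1)² = 5/84, sgn -1
4πI² = N·(3j₀)²·(3jₘ)² = 5/7
I = -1·√(0.714286/4π) = -0.23841361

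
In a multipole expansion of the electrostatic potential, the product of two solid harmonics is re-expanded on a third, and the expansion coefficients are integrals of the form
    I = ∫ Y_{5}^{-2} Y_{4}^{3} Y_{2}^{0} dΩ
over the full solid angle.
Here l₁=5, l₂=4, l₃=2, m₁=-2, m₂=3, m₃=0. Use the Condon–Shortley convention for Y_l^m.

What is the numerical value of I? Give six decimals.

Σmᵢ = 1 ≠ 0, so the φ-integral vanishes; I = 0

0.000000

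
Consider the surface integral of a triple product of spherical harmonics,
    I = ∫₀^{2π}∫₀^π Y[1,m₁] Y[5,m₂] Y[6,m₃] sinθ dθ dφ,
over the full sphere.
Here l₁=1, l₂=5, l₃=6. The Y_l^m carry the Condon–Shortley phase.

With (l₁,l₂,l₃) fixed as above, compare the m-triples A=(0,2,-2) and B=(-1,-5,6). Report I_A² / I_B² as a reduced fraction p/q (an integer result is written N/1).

16/33

l's match ⇒ only the (l;m) 3-j factors differ between A and B.
A: triangle coeff Δ(1,5,6) = 1/858; Σ_t [0,0]: t=0:+1/30240 = 1/30240; (3j)²=16/429 [(1 5 6; 0 2 -2)], sign=+1
B: triangle coeff Δ(1,5,6) = 1/858; Σ_t [0,0]: t=0:+1/7257600 = 1/7257600; (3j)²=1/13 [(1 5 6; -1 -5 6)], sign=+1
I_A²/I_B² = (16/429)/(1/13) = 16/33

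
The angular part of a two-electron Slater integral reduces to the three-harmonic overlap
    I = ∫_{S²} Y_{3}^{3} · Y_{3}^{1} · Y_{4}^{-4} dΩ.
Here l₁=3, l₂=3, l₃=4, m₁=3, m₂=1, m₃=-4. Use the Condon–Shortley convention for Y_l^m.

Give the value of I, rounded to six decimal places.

Rules hold: Σm=0, L=10 even, 0≤4≤6.
N = 7·7·9 = 441
Δ = 2!·4!·4!/11! = 1/34650
Racah Σ t=0..2: t=0:+1/72 t=1:−1/16 t=2:+1/72 = -5/144
⇒ 3j(3 3 4; 0 0 0)² = 2/77, sgn -1
Racah Σ t=0..0: t=0:+1/1152 = 1/1152
⇒ 3j(3 3 4; 3 1 -4)² = 1/33, sgn +1
4πI² = N·(3j₀)²·(3jₘ)² = 42/121
I = -1·√(0.347107/4π) = -0.16619847

-0.166198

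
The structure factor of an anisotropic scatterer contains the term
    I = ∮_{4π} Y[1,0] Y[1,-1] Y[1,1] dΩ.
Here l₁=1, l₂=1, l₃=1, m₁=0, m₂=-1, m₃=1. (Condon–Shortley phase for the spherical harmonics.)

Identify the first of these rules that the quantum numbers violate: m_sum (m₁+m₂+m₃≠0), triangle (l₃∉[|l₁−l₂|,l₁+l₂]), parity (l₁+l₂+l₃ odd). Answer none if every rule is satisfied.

parity

azimuthal sum: 0 − 1 + 1 = 0  ✓
0 ≤ 1 ≤ 2 (triangle on l)  ✓
L = 1 + 1 + 1 = 3 (odd)  ✗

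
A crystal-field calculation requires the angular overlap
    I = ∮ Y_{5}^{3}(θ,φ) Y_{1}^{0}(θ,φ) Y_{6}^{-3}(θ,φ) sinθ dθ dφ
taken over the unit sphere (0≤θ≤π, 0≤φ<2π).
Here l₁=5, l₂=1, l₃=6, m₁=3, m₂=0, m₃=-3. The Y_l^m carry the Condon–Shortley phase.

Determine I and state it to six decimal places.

Rules hold: Σm=0, L=12 even, 4≤6≤6.
N = 11·3·13 = 429
Δ = 0!·10!·2!/13! = 1/858
Racah Σ t=0..0: t=0:+1/14400 = 1/14400
⇒ 3j(5 1 6; 0 0 0)² = 6/143, sgn +1
Racah Σ t=0..0: t=0:+1/80640 = 1/80640
⇒ 3j(5 1 6; 3 0 -3)² = 9/286, sgn -1
4πI² = N·(3j₀)²·(3jₘ)² = 81/143
I = -1·√(0.566434/4π) = -0.21230956

-0.212310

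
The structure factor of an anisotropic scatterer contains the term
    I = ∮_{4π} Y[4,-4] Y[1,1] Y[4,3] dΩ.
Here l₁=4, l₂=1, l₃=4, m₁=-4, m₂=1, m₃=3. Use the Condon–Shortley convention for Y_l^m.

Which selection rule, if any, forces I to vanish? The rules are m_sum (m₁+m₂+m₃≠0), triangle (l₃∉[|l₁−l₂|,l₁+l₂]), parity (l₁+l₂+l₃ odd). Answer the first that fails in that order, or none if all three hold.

m₁+m₂+m₃ = -4 + 1 + 3 = 0  ✓
triangle: |4−1|=3 ≤ l₃=4 ≤ 4+1=5  ✓
parity: l₁+l₂+l₃ = 9 is odd  ✗

parity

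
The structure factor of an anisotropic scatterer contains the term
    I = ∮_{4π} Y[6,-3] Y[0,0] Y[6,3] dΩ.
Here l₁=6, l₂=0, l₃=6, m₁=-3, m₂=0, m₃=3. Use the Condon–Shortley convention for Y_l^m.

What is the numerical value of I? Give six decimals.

-0.282095

m-sum 0 ✓  L=12 even ✓  6≤6≤6 ✓
Π(2lᵢ+1) = 13×1×13 = 169
triangle coeff Δ(6,0,6) = 1/13
Σ_t [0,0]: t=0:+1/518400 = 1/518400
(3j)²=1/13 [(6 0 6; 0 0 0)], sign=+1
Σ_t [0,0]: t=0:+1/2177280 = 1/2177280
(3j)²=1/13 [(6 0 6; -3 0 3)], sign=-1
⇒ 4πI² = 1/1
I = (-1)√(1/1/(4π)) = -0.28209479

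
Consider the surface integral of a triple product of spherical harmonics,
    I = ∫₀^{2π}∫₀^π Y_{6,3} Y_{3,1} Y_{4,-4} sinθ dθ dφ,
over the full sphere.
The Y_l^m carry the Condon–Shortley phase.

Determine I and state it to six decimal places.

0.000000

Σlᵢ=13 odd — θ-integrand is odd under cosθ→−cosθ; I=0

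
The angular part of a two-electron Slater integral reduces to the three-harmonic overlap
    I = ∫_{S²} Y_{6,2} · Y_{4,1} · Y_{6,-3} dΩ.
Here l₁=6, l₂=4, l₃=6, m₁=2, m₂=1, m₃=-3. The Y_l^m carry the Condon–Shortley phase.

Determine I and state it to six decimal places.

-0.131554

Checks pass: Σm=0; 16 even; l₃=6∈[2,10].
(2·6+1)(2·4+1)(2·6+1) = 1521
Δ: 4! 8! 4! / 17! → 1/15315300
sum: t=0:+1/829440 t=1:−1/25920 t=2:+1/9216 t=3:−1/25920 t=4:+1/829440 = 7/207360
3j²(6 4 6; 0 0 0) = Δ·Π!·Σ² = 28/2431  (sign +1)
sum: t=1:−1/103680 t=2:+1/34560 t=3:−1/120960 t=4:+1/5806080 = 13/1161216
3j²(6 4 6; 2 1 -3) = Δ·Π!·Σ² = 65/5236  (sign -1)
combine: 4πI² = 1521·28/2431·65/5236 = 7605/34969
take √, sign -1: I = -0.13155370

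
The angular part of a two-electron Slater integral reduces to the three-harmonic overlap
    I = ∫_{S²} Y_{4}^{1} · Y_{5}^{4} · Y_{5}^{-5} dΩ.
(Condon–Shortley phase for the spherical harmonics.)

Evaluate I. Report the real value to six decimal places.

0.184127

Checks pass: Σm=0; 14 even; l₃=5∈[1,9].
(2·4+1)(2·5+1)(2·5+1) = 1089
Δ: 4! 4! 6! / 15! → 1/3153150
sum: t=0:+1/69120 t=1:−1/1728 t=2:+1/576 t=3:−1/1728 t=4:+1/69120 = 7/11520
3j²(4 5 5; 0 0 0) = Δ·Π!·Σ² = 2/143  (sign -1)
sum: t=3:−1/103680 = -1/103680
3j²(4 5 5; 1 4 -5) = Δ·Π!·Σ² = 4/143  (sign -1)
combine: 4πI² = 1089·2/143·4/143 = 72/169
take √, sign +1: I = 0.18412721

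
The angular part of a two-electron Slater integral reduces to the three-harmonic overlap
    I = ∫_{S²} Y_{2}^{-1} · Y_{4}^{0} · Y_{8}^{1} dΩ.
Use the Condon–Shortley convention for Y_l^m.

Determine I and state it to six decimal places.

0.000000

|2−4|≤8≤2+4 violated ⇒ I = 0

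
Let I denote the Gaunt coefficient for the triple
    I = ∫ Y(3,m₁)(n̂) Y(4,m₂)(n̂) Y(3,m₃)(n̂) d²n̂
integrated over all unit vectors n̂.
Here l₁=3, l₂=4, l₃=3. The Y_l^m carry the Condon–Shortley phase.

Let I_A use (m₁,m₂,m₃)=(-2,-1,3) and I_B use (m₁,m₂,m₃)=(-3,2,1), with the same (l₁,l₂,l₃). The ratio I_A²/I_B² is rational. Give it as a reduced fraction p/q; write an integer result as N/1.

5/9

Same 3,4,3: normalisation and zero-m 3j drop out of the ratio.
A: Δ: 4! 2! 4! / 11! → 1/34650; sum: t=3:−1/288 = -1/288; 3j²(3 4 3; -2 -1 3) = Δ·Π!·Σ² = 5/231  (sign -1)
B: Δ: 4! 2! 4! / 11! → 1/34650; sum: t=4:+1/192 = 1/192; 3j²(3 4 3; -3 2 1) = Δ·Π!·Σ² = 3/77  (sign +1)
I_A²/I_B² = (5/231)/(3/77) = 5/9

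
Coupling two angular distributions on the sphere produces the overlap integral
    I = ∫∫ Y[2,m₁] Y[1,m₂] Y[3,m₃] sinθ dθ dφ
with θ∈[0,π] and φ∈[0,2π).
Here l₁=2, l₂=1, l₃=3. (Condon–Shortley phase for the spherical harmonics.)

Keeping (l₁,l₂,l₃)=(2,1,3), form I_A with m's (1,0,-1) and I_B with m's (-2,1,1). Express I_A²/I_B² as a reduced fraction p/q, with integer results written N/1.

Shared (l₁,l₂,l₃)=(2,1,3): N and (l;000)² cancel in I_A²/I_B².
A: Δ = 0!·4!·2!/7! = 1/105; Racah Σ t=0..0: t=0:+1/6 = 1/6; ⇒ 3j(2 1 3; 1 0 -1)² = 8/105, sgn +1
B: Δ = 0!·4!·2!/7! = 1/105; Racah Σ t=0..0: t=0:+1/48 = 1/48; ⇒ 3j(2 1 3; -2 1 1)² = 1/105, sgn +1
I_A²/I_B² = (8/105)/(1/105) = 8/1

8/1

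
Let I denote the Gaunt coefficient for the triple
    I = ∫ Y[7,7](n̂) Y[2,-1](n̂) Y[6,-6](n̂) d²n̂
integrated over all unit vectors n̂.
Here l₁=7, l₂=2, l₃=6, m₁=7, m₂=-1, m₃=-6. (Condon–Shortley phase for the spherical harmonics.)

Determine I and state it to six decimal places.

0.000000

L=15 odd ⇒ parity kills the (l;000) factor ⇒ I = 0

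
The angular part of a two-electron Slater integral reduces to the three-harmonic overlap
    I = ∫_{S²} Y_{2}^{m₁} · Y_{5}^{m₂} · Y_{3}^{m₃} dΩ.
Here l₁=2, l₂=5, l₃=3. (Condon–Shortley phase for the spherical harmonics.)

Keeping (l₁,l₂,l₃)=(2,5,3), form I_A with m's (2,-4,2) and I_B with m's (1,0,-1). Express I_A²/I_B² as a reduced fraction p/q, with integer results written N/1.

l's match ⇒ only the (l;m) 3-j factors differ between A and B.
A: triangle coeff Δ(2,5,3) = 1/2310; Σ_t [0,0]: t=0:+1/2880 = 1/2880; (3j)²=3/55 [(2 5 3; 2 -4 2)], sign=-1
B: triangle coeff Δ(2,5,3) = 1/2310; Σ_t [1,1]: t=1:−1/288 = -1/288; (3j)²=5/231 [(2 5 3; 1 0 -1)], sign=-1
I_A²/I_B² = (3/55)/(5/231) = 63/25

63/25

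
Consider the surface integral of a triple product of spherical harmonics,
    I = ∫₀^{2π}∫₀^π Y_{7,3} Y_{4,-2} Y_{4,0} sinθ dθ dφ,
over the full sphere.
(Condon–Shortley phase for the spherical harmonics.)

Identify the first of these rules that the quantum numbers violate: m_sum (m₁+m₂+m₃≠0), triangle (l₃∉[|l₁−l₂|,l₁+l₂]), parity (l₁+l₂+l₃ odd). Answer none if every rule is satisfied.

m_sum

m₁+m₂+m₃ = 3 − 2 + 0 = 1  ✗
triangle: |7−4|=3 ≤ l₃=4 ≤ 7+4=11
parity: l₁+l₂+l₃ = 15 is odd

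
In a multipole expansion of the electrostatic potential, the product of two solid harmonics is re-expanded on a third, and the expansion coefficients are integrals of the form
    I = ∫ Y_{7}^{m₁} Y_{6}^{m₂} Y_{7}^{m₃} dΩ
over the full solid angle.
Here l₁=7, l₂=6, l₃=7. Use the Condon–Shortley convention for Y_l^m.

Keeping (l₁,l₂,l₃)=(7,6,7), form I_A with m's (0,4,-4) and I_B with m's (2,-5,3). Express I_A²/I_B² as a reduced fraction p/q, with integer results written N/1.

Shared (l₁,l₂,l₃)=(7,6,7): N and (l;000)² cancel in I_A²/I_B².
A: Δ = 6!·8!·6!/21! = 1/2444321880; Racah Σ t=4..6: t=4:+1/24883200 t=5:−1/20736000 t=6:+1/174182400 = -1/435456000; ⇒ 3j(7 6 7; 0 4 -4)² = 2/20995, sgn +1
B: Δ = 6!·8!·6!/21! = 1/2444321880; Racah Σ t=0..1: t=0:+1/62208000 t=1:−1/49766400 = -1/248832000; ⇒ 3j(7 6 7; 2 -5 3)² = 21/20995, sgn -1
I_A²/I_B² = (2/20995)/(21/20995) = 2/21

2/21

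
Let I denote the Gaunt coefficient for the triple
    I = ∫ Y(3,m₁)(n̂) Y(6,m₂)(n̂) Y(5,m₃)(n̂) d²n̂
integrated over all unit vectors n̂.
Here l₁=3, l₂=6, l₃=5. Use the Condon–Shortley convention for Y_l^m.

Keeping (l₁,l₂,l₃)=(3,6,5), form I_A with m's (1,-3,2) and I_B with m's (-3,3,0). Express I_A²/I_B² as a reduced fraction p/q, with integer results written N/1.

9/14

Same 3,6,5: normalisation and zero-m 3j drop out of the ratio.
A: Δ: 4! 2! 8! / 15! → 1/675675; sum: t=0:+1/34560 t=1:−1/8640 t=2:+1/40320 = -1/16128; 3j²(3 6 5; 1 -3 2) = Δ·Π!·Σ² = 18/1001  (sign +1)
B: Δ: 4! 2! 8! / 15! → 1/675675; sum: t=4:+1/34560 = 1/34560; 3j²(3 6 5; -3 3 0) = Δ·Π!·Σ² = 4/143  (sign -1)
I_A²/I_B² = (18/1001)/(4/143) = 9/14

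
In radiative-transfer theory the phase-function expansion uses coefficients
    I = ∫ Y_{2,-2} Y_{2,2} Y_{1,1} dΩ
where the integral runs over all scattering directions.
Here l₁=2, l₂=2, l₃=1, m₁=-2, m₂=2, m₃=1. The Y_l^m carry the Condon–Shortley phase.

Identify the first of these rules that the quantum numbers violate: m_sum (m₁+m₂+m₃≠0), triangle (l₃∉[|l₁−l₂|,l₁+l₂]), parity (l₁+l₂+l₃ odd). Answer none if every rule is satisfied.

m₁+m₂+m₃ = -2 + 2 + 1 = 1  ✗
triangle: |2−2|=0 ≤ l₃=1 ≤ 2+2=4
parity: l₁+l₂+l₃ = 5 is odd

m_sum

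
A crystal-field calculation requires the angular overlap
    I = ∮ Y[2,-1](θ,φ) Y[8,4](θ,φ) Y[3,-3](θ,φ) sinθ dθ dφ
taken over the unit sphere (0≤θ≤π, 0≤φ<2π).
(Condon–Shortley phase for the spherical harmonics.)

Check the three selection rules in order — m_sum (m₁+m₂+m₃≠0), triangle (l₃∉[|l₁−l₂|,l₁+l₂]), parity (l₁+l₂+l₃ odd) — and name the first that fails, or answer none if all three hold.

m₁+m₂+m₃ = -1 + 4 − 3 = 0  ✓
triangle: |2−8|=6 ≤ l₃=3 ≤ 2+8=10  ✗
parity: l₁+l₂+l₃ = 13 is odd

triangle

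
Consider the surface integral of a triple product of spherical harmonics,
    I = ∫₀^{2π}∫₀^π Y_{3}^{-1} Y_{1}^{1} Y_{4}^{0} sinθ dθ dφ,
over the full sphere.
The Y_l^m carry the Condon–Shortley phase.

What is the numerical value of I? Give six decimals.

m-sum 0 ✓  L=8 even ✓  2≤4≤4 ✓
Π(2lᵢ+1) = 7×3×9 = 189
triangle coeff Δ(3,1,4) = 1/252
Σ_t [0,0]: t=0:+1/36 = 1/36
(3j)²=4/63 [(3 1 4; 0 0 0)], sign=+1
Σ_t [0,0]: t=0:+1/96 = 1/96
(3j)²=1/42 [(3 1 4; -1 1 0)], sign=+1
⇒ 4πI² = 2/7
I = (+1)√(2/7/(4π)) = 0.15078601

0.150786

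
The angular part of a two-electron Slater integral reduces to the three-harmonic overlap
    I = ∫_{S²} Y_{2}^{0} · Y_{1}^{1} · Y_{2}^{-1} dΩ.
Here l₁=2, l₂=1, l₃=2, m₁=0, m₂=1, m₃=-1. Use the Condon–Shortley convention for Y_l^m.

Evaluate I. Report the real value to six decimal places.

l₁+l₂+l₃=5 is odd: 3j(l;000)=0 ⇒ I=0

0.000000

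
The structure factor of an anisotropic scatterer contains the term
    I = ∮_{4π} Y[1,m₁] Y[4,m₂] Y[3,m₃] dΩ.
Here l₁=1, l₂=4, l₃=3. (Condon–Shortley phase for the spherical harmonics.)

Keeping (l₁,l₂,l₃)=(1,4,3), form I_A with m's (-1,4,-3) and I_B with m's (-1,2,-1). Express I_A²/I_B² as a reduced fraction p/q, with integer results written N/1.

Shared (l₁,l₂,l₃)=(1,4,3): N and (l;000)² cancel in I_A²/I_B².
A: Δ = 2!·0!·6!/9! = 1/252; Racah Σ t=2..2: t=2:+1/1440 = 1/1440; ⇒ 3j(1 4 3; -1 4 -3)² = 1/9, sgn +1
B: Δ = 2!·0!·6!/9! = 1/252; Racah Σ t=2..2: t=2:+1/96 = 1/96; ⇒ 3j(1 4 3; -1 2 -1)² = 5/84, sgn +1
I_A²/I_B² = (1/9)/(5/84) = 28/15

28/15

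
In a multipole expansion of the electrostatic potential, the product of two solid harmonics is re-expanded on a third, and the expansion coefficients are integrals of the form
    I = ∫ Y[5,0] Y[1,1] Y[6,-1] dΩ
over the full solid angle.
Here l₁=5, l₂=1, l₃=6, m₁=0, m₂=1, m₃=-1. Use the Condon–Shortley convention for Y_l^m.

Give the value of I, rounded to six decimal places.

Checks pass: Σm=0; 12 even; l₃=6∈[4,6].
(2·5+1)(2·1+1)(2·6+1) = 429
Δ: 0! 10! 2! / 13! → 1/858
sum: t=0:+1/14400 = 1/14400
3j²(5 1 6; 0 0 0) = Δ·Π!·Σ² = 6/143  (sign +1)
sum: t=0:+1/28800 = 1/28800
3j²(5 1 6; 0 1 -1) = Δ·Π!·Σ² = 7/286  (sign -1)
combine: 4πI² = 429·6/143·7/286 = 63/143
take √, sign -1: I = -0.18723944

-0.187239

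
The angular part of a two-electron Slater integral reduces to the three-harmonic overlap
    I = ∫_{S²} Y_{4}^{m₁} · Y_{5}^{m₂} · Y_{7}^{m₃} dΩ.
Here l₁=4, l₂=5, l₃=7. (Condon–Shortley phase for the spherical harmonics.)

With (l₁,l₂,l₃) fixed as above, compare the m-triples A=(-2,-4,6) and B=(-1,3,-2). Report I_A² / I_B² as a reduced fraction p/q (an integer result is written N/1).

Same 4,5,7: normalisation and zero-m 3j drop out of the ratio.
A: Δ: 2! 6! 8! / 17! → 1/6126120; sum: t=0:+1/7257600 t=1:−1/4838400 = -1/14515200; 3j²(4 5 7; -2 -4 6) = Δ·Π!·Σ² = 3/1190  (sign +1)
B: Δ: 2! 6! 8! / 17! → 1/6126120; sum: t=0:+1/9676800 t=1:−1/241920 t=2:+1/103680 = 163/29030400; 3j²(4 5 7; -1 3 -2) = Δ·Π!·Σ² = 26569/2042040  (sign -1)
I_A²/I_B² = (3/1190)/(26569/2042040) = 5148/26569

5148/26569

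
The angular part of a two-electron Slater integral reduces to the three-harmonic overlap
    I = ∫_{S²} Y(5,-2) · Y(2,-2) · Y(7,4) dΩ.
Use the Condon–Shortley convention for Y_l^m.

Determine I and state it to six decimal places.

Rules hold: Σm=0, L=14 even, 3≤7≤7.
N = 11·5·15 = 825
Δ = 0!·10!·4!/15! = 1/15015
Racah Σ t=0..0: t=0:+1/57600 = 1/57600
⇒ 3j(5 2 7; 0 0 0)² = 21/715, sgn -1
Racah Σ t=0..0: t=0:+1/725760 = 1/725760
⇒ 3j(5 2 7; -2 -2 4)² = 2/91, sgn -1
4πI² = N·(3j₀)²·(3jₘ)² = 90/169
I = +1·√(0.532544/4π) = 0.20586047

0.205860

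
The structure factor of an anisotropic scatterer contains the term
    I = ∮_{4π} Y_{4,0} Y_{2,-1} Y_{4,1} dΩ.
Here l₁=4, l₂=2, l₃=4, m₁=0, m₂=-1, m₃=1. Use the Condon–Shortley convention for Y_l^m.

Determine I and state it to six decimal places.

-0.044869

m-sum 0 ✓  L=10 even ✓  2≤4≤6 ✓
Π(2lᵢ+1) = 9×5×9 = 405
triangle coeff Δ(4,2,4) = 1/13860
Σ_t [0,2]: t=0:+1/192 t=1:−1/36 t=2:+1/192 = -5/288
(3j)²=20/693 [(4 2 4; 0 0 0)], sign=-1
Σ_t [0,1]: t=0:+1/96 t=1:−1/72 = -1/288
(3j)²=1/462 [(4 2 4; 0 -1 1)], sign=+1
⇒ 4πI² = 150/5929
I = (-1)√(150/5929/(4π)) = -0.04486937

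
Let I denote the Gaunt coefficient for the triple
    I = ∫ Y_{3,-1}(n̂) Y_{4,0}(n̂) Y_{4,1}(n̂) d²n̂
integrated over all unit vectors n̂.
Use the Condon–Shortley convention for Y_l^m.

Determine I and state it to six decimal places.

l₁+l₂+l₃=11 is odd: 3j(l;000)=0 ⇒ I=0

0.000000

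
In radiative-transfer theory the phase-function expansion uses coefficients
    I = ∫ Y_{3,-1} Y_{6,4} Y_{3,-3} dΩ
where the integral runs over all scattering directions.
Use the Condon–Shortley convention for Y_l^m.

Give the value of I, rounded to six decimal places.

0.171787

Rules hold: Σm=0, L=12 even, 3≤3≤9.
N = 7·13·7 = 637
Δ = 6!·0!·6!/13! = 1/12012
Racah Σ t=3..3: t=3:−1/1296 = -1/1296
⇒ 3j(3 6 3; 0 0 0)² = 100/3003, sgn +1
Racah Σ t=4..4: t=4:+1/34560 = 1/34560
⇒ 3j(3 6 3; -1 4 -3)² = 5/286, sgn +1
4πI² = N·(3j₀)²·(3jₘ)² = 1750/4719
I = +1·√(0.370841/4π) = 0.17178653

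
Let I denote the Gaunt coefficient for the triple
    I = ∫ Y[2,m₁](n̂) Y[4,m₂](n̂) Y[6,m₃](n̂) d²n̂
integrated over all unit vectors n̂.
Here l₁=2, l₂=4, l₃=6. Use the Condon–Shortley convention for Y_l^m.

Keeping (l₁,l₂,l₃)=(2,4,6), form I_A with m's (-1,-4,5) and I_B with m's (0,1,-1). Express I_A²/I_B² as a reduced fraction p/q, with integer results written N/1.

11/14

l's match ⇒ only the (l;m) 3-j factors differ between A and B.
A: triangle coeff Δ(2,4,6) = 1/6435; Σ_t [0,0]: t=0:+1/241920 = 1/241920; (3j)²=1/39 [(2 4 6; -1 -4 5)], sign=-1
B: triangle coeff Δ(2,4,6) = 1/6435; Σ_t [0,0]: t=0:+1/2880 = 1/2880; (3j)²=14/429 [(2 4 6; 0 1 -1)], sign=-1
I_A²/I_B² = (1/39)/(14/429) = 11/14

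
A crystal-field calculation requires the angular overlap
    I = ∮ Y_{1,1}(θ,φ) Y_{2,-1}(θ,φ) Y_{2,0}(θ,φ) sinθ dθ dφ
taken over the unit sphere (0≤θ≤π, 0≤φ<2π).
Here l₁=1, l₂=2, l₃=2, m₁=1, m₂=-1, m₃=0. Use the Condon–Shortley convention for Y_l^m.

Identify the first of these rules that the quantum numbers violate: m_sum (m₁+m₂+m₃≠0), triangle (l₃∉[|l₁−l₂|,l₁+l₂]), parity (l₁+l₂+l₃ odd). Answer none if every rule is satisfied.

m₁+m₂+m₃ = 1 − 1 + 0 = 0  ✓
triangle: |1−2|=1 ≤ l₃=2 ≤ 1+2=3  ✓
parity: l₁+l₂+l₃ = 5 is odd  ✗

parity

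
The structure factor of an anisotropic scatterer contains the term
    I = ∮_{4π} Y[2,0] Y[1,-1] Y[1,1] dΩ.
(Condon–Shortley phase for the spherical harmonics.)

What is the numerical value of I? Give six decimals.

Checks pass: Σm=0; 4 even; l₃=1∈[1,3].
(2·2+1)(2·1+1)(2·1+1) = 45
Δ: 2! 2! 0! / 5! → 1/30
sum: t=1:−1/1 = -1/1
3j²(2 1 1; 0 0 0) = Δ·Π!·Σ² = 2/15  (sign +1)
sum: t=0:+1/4 = 1/4
3j²(2 1 1; 0 -1 1) = Δ·Π!·Σ² = 1/30  (sign +1)
combine: 4πI² = 45·2/15·1/30 = 1/5
take √, sign +1: I = 0.12615663

0.126157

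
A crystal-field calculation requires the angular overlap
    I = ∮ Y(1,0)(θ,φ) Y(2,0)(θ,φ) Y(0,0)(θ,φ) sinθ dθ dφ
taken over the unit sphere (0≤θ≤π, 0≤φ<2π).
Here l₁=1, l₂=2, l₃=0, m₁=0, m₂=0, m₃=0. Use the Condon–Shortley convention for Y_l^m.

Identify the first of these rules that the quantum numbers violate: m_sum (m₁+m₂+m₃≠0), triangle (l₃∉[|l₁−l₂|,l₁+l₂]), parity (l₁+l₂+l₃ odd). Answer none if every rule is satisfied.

triangle

Σmᵢ = 0  ✓
l₃∈[|l₁−l₂|,l₁+l₂]=[1,3], have l₃=0  ✗
Σlᵢ = 3 ⇒ odd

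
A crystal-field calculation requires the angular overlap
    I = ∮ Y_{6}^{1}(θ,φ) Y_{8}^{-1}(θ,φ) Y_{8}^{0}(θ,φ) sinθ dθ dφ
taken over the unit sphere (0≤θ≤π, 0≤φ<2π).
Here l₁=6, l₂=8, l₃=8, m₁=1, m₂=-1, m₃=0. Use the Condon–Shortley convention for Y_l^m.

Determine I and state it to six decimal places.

Checks pass: Σm=0; 22 even; l₃=8∈[2,14].
(2·6+1)(2·8+1)(2·8+1) = 3757
Δ: 6! 6! 10! / 23! → 1/13742520792
sum: t=0:+1/41803776000 t=1:−1/435456000 t=2:+1/39813120 t=3:−1/18662400 t=4:+1/39813120 t=5:−1/435456000 t=6:+1/41803776000 = -11/1393459200
3j²(6 8 8; 0 0 0) = Δ·Π!·Σ² = 600/96577  (sign -1)
sum: t=0:+1/2612736000 t=1:−1/99532800 t=2:+1/24883200 t=3:−1/29859840 t=4:+1/174182400 t=5:−1/6967296000 = 11/4180377600
3j²(6 8 8; 1 -1 0) = Δ·Π!·Σ² = 175/193154  (sign +1)
combine: 4πI² = 3757·600/96577·175/193154 = 52500/2482597
take √, sign -1: I = -0.04102245

-0.041022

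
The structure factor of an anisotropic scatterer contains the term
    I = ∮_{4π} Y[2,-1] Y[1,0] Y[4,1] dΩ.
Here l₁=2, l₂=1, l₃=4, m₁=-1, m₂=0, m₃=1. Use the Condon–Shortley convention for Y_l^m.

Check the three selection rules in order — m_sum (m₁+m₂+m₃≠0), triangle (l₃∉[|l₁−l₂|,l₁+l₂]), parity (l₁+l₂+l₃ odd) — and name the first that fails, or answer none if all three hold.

Σmᵢ = 0  ✓
l₃∈[|l₁−l₂|,l₁+l₂]=[1,3], have l₃=4  ✗
Σlᵢ = 7 ⇒ odd

triangle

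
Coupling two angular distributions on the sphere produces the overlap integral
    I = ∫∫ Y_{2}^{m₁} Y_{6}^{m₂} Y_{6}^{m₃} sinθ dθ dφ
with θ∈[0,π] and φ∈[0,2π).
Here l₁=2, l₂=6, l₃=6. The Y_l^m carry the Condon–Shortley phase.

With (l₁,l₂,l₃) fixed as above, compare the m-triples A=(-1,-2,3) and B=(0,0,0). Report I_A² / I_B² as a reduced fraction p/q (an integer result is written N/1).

l's match ⇒ only the (l;m) 3-j factors differ between A and B.
A: triangle coeff Δ(2,6,6) = 1/90090; Σ_t [1,2]: t=1:−1/60480 t=2:+1/161280 = -1/96768; (3j)²=15/1001 [(2 6 6; -1 -2 3)], sign=+1
B: triangle coeff Δ(2,6,6) = 1/90090; Σ_t [0,2]: t=0:+1/69120 t=1:−1/14400 t=2:+1/69120 = -7/172800; (3j)²=14/715 [(2 6 6; 0 0 0)], sign=-1
I_A²/I_B² = (15/1001)/(14/715) = 75/98

75/98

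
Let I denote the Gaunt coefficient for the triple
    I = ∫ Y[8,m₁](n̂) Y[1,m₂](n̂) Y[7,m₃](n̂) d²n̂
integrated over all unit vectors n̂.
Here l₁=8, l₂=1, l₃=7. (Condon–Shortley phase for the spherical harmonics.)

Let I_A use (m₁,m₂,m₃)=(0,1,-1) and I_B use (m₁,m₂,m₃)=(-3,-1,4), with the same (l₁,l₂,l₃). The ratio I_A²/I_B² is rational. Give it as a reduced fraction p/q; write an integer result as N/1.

Shared (l₁,l₂,l₃)=(8,1,7): N and (l;000)² cancel in I_A²/I_B².
A: Δ = 2!·14!·0!/17! = 1/2040; Racah Σ t=2..2: t=2:+1/58060800 = 1/58060800; ⇒ 3j(8 1 7; 0 1 -1)² = 7/510, sgn +1
B: Δ = 2!·14!·0!/17! = 1/2040; Racah Σ t=0..0: t=0:+1/479001600 = 1/479001600; ⇒ 3j(8 1 7; -3 -1 4)² = 1/204, sgn -1
I_A²/I_B² = (7/510)/(1/204) = 14/5

14/5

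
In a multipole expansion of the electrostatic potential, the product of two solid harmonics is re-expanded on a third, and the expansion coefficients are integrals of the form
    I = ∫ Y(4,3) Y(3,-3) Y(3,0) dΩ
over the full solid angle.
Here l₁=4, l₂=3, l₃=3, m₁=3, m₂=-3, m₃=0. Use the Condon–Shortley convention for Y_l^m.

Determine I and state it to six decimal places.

m-sum 0 ✓  L=10 even ✓  1≤3≤7 ✓
Π(2lᵢ+1) = 9×7×7 = 441
triangle coeff Δ(4,3,3) = 1/34650
Σ_t [1,3]: t=1:−1/72 t=2:+1/16 t=3:−1/72 = 5/144
(3j)²=2/77 [(4 3 3; 0 0 0)], sign=-1
Σ_t [0,0]: t=0:+1/288 = 1/288
(3j)²=1/22 [(4 3 3; 3 -3 0)], sign=-1
⇒ 4πI² = 63/121
I = (+1)√(63/121/(4π)) = 0.20355073

0.203551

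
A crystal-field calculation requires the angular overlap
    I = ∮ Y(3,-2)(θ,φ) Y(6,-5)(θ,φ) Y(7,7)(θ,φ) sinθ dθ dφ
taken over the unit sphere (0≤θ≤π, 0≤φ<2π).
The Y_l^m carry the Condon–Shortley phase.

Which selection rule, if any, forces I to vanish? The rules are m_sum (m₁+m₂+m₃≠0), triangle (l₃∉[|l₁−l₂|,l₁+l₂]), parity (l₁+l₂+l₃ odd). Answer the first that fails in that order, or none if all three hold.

m₁+m₂+m₃ = -2 − 5 + 7 = 0  ✓
triangle: |3−6|=3 ≤ l₃=7 ≤ 3+6=9  ✓
parity: l₁+l₂+l₃ = 16 is even  ✓

none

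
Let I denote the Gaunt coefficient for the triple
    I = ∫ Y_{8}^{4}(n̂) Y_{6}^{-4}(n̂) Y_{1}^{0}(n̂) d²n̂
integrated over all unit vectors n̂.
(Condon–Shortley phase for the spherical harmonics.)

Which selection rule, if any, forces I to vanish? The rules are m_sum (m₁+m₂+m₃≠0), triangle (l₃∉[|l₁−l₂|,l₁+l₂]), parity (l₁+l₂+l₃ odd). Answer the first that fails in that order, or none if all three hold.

triangle

azimuthal sum: 4 − 4 + 0 = 0  ✓
2 ≤ 1 ≤ 14 (triangle on l)  ✗
L = 8 + 6 + 1 = 15 (odd)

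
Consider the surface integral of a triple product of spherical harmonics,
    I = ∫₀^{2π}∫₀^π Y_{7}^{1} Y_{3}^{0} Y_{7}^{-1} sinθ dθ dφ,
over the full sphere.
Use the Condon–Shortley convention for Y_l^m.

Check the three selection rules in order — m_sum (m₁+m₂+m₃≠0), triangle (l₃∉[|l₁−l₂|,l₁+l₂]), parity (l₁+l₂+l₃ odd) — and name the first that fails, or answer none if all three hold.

Σmᵢ = 0  ✓
l₃∈[|l₁−l₂|,l₁+l₂]=[4,10], have l₃=7  ✓
Σlᵢ = 17 ⇒ odd  ✗

parity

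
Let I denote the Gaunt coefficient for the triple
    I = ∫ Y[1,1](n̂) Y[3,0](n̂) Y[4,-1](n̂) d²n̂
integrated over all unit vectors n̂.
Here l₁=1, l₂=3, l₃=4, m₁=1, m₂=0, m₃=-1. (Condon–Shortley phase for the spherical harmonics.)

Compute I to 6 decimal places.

Checks pass: Σm=0; 8 even; l₃=4∈[2,4].
(2·1+1)(2·3+1)(2·4+1) = 189
Δ: 0! 2! 6! / 9! → 1/252
sum: t=0:+1/36 = 1/36
3j²(1 3 4; 0 0 0) = Δ·Π!·Σ² = 4/63  (sign +1)
sum: t=0:+1/72 = 1/72
3j²(1 3 4; 1 0 -1) = Δ·Π!·Σ² = 5/126  (sign -1)
combine: 4πI² = 189·4/63·5/126 = 10/21
take √, sign -1: I = -0.19466390

-0.194664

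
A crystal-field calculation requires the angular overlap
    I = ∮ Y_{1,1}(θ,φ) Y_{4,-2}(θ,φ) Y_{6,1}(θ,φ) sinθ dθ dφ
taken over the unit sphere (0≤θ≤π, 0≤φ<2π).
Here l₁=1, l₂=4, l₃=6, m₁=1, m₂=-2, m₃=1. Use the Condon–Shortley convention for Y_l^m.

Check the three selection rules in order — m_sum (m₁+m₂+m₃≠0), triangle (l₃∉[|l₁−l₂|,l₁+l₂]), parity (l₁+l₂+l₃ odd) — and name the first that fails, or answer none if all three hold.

triangle

Σmᵢ = 0  ✓
l₃∈[|l₁−l₂|,l₁+l₂]=[3,5], have l₃=6  ✗
Σlᵢ = 11 ⇒ odd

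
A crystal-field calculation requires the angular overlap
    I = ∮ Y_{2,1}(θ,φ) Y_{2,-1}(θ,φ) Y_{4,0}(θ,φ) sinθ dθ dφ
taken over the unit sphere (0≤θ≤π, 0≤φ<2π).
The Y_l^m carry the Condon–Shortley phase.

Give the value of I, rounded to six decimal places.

0.161197

m-sum 0 ✓  L=8 even ✓  0≤4≤4 ✓
Π(2lᵢ+1) = 5×5×9 = 225
triangle coeff Δ(2,2,4) = 1/630
Σ_t [0,0]: t=0:+1/16 = 1/16
(3j)²=2/35 [(2 2 4; 0 0 0)], sign=+1
Σ_t [0,0]: t=0:+1/36 = 1/36
(3j)²=8/315 [(2 2 4; 1 -1 0)], sign=+1
⇒ 4πI² = 16/49
I = (+1)√(16/49/(4π)) = 0.16119702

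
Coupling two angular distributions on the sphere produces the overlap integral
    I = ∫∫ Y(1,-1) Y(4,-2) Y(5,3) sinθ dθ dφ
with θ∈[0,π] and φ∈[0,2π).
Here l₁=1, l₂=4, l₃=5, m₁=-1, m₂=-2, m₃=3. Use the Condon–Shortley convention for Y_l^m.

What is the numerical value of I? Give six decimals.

-0.259847

Rules hold: Σm=0, L=10 even, 3≤5≤5.
N = 3·9·11 = 297
Δ = 0!·2!·8!/11! = 1/495
Racah Σ t=0..0: t=0:+1/576 = 1/576
⇒ 3j(1 4 5; 0 0 0)² = 5/99, sgn -1
Racah Σ t=0..0: t=0:+1/2880 = 1/2880
⇒ 3j(1 4 5; -1 -2 3)² = 28/495, sgn +1
4πI² = N·(3j₀)²·(3jₘ)² = 28/33
I = -1·√(0.848485/4π) = -0.25984664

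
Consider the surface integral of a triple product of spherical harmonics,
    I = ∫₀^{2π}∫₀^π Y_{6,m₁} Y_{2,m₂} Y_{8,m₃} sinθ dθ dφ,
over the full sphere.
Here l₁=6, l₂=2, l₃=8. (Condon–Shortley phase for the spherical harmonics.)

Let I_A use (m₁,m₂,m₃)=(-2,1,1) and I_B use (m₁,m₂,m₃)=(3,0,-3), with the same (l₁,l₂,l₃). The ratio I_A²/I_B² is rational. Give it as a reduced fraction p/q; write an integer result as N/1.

Shared (l₁,l₂,l₃)=(6,2,8): N and (l;000)² cancel in I_A²/I_B².
A: Δ = 0!·12!·4!/17! = 1/30940; Racah Σ t=0..0: t=0:+1/5806080 = 1/5806080; ⇒ 3j(6 2 8; -2 1 1)² = 9/884, sgn -1
B: Δ = 0!·12!·4!/17! = 1/30940; Racah Σ t=0..0: t=0:+1/8709120 = 1/8709120; ⇒ 3j(6 2 8; 3 0 -3)² = 55/3094, sgn -1
I_A²/I_B² = (9/884)/(55/3094) = 63/110

63/110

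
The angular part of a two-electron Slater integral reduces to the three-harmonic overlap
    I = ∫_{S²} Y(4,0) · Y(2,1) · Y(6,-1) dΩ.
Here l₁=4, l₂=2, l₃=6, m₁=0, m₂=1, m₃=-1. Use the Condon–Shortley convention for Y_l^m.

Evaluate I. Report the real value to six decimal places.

-0.210395

Checks pass: Σm=0; 12 even; l₃=6∈[2,6].
(2·4+1)(2·2+1)(2·6+1) = 585
Δ: 0! 8! 4! / 13! → 1/6435
sum: t=0:+1/2304 = 1/2304
3j²(4 2 6; 0 0 0) = Δ·Π!·Σ² = 5/143  (sign +1)
sum: t=0:+1/3456 = 1/3456
3j²(4 2 6; 0 1 -1) = Δ·Π!·Σ² = 35/1287  (sign -1)
combine: 4πI² = 585·5/143·35/1287 = 875/1573
take √, sign -1: I = -0.21039467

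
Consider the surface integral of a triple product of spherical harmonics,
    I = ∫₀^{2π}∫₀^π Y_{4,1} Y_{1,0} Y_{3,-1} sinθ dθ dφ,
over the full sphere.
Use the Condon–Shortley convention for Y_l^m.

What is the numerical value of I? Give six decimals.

-0.238414

Checks pass: Σm=0; 8 even; l₃=3∈[3,5].
(2·4+1)(2·1+1)(2·3+1) = 189
Δ: 2! 6! 0! / 9! → 1/252
sum: t=1:−1/36 = -1/36
3j²(4 1 3; 0 0 0) = Δ·Π!·Σ² = 4/63  (sign +1)
sum: t=1:−1/48 = -1/48
3j²(4 1 3; 1 0 -1) = Δ·Π!·Σ² = 5/84  (sign -1)
combine: 4πI² = 189·4/63·5/84 = 5/7
take √, sign -1: I = -0.23841361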